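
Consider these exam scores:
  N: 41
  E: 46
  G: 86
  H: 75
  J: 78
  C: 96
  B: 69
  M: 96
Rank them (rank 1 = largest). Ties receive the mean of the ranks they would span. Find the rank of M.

1.5

Sorted (descending): 96, 96, 86, 78, 75, 69, 46, 41
The 2 values of 96 occupy positions 1–2 → average rank (1+2)/2 = 1.5.
M has value 96 → rank 1.5.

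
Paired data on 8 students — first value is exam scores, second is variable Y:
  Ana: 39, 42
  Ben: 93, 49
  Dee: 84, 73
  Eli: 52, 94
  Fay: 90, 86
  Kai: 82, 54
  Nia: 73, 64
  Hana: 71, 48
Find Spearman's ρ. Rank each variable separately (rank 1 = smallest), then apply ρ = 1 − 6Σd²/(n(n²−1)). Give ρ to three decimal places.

Ranks of variable 1: 1, 8, 6, 2, 7, 5, 4, 3
Ranks of variable 2: 1, 3, 6, 8, 7, 4, 5, 2
d = r₁ − r₂: 0, 5, 0, -6, 0, 1, -1, 1
d²: 0, 25, 0, 36, 0, 1, 1, 1; Σd² = 64
ρ = 1 − 6·64/(8·63) = 1 − 384/504 = 0.238

0.238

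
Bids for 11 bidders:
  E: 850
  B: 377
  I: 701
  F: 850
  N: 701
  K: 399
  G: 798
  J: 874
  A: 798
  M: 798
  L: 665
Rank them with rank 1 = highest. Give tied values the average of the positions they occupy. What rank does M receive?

5

Sorted (descending): 874, 850, 850, 798, 798, 798, 701, 701, 665, 399, 377
The 2 values of 850 occupy positions 2–3 → average rank (2+3)/2 = 2.5.
The 3 values of 798 occupy positions 4–6 → average rank 5.
The 2 values of 701 occupy positions 7–8 → average rank (7+8)/2 = 7.5.
M has value 798 → rank 5.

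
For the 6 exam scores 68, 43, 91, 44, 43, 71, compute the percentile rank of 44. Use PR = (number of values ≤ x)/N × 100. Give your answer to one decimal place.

50.0

N = 6.
Strictly below 44: 2. Equal to 44: 1.
PR = 3/6 × 100 = 50.0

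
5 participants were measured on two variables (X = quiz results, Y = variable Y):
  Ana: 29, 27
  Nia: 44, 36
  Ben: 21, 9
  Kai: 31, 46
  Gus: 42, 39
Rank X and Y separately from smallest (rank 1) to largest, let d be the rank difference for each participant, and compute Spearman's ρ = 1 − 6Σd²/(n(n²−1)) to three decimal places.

0.600

Ranks of variable 1: 2, 5, 1, 3, 4
Ranks of variable 2: 2, 3, 1, 5, 4
d = r₁ − r₂: 0, 2, 0, -2, 0
d²: 0, 4, 0, 4, 0; Σd² = 8
ρ = 1 − 6·8/(5·24) = 1 − 48/120 = 0.600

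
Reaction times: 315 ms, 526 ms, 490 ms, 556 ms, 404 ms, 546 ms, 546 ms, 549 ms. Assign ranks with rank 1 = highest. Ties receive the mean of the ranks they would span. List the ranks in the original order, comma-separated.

Sorted (descending): 556, 549, 546, 546, 526, 490, 404, 315
The 2 values of 546 occupy positions 3–4 → average rank (3+4)/2 = 3.5.

8, 5, 6, 1, 7, 3.5, 3.5, 2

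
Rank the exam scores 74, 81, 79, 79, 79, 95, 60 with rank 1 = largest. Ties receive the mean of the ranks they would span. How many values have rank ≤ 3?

2

Sorted (descending): 95, 81, 79, 79, 79, 74, 60
The 3 values of 79 occupy positions 3–5 → average rank 4.
Ranks ≤ 3: {1, 2} → 2 values.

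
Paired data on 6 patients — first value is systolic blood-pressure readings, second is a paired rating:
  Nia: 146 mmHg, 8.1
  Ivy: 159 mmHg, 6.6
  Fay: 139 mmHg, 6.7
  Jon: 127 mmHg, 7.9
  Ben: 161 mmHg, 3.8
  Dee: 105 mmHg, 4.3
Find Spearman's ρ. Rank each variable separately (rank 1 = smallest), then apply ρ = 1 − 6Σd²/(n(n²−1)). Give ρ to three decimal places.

-0.257

Ranks of variable 1: 4, 5, 3, 2, 6, 1
Ranks of variable 2: 6, 3, 4, 5, 1, 2
d = r₁ − r₂: -2, 2, -1, -3, 5, -1
d²: 4, 4, 1, 9, 25, 1; Σd² = 44
ρ = 1 − 6·44/(6·35) = 1 − 264/210 = -0.257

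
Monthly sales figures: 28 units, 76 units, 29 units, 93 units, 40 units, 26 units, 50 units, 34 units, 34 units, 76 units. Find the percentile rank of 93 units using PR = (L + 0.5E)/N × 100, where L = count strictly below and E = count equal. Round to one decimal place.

N = 10.
Strictly below 93: 9. Equal to 93: 1.
PR = (9 + 0.5·1)/10 × 100 = 95.0

95.0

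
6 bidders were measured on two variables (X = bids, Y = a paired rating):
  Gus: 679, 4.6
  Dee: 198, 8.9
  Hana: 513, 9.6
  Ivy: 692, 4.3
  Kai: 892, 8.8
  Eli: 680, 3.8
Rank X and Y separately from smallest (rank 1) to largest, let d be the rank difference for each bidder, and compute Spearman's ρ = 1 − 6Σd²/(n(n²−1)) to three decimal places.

Ranks of variable 1: 3, 1, 2, 5, 6, 4
Ranks of variable 2: 3, 5, 6, 2, 4, 1
d = r₁ − r₂: 0, -4, -4, 3, 2, 3
d²: 0, 16, 16, 9, 4, 9; Σd² = 54
ρ = 1 − 6·54/(6·35) = 1 − 324/210 = -0.543

-0.543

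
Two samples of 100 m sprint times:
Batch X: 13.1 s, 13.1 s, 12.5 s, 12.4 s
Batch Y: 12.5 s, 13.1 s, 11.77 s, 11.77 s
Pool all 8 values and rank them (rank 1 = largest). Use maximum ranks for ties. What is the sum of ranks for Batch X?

Sorted (descending): 13.1, 13.1, 13.1, 12.5, 12.5, 12.4, 11.77, 11.77
The 3 values of 13.1 occupy positions 1–3 → each gets rank 3.
The 2 values of 12.5 occupy positions 4–5 → each gets rank 5.
The 2 values of 11.77 occupy positions 7–8 → each gets rank 8.
Batch X values → pooled ranks: 13.1→3, 13.1→3, 12.5→5, 12.4→6
Rank sum = 3 + 3 + 5 + 6 = 17

17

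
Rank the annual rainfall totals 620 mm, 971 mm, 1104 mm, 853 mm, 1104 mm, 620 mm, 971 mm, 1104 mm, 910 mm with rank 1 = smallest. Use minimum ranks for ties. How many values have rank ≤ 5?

Sorted (ascending): 620, 620, 853, 910, 971, 971, 1104, 1104, 1104
The 2 values of 620 occupy positions 1–2 → each gets rank 1.
The 2 values of 971 occupy positions 5–6 → each gets rank 5.
The 3 values of 1104 occupy positions 7–9 → each gets rank 7.
Ranks ≤ 5: {1, 1, 3, 4, 5, 5} → 6 values.

6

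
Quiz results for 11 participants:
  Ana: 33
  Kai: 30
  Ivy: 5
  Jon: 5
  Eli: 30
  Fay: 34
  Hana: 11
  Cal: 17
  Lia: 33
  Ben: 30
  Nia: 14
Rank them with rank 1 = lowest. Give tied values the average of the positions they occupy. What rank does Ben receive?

Sorted (ascending): 5, 5, 11, 14, 17, 30, 30, 30, 33, 33, 34
The 2 values of 5 occupy positions 1–2 → average rank (1+2)/2 = 1.5.
The 3 values of 30 occupy positions 6–8 → average rank 7.
The 2 values of 33 occupy positions 9–10 → average rank (9+10)/2 = 9.5.
Ben has value 30 → rank 7.

7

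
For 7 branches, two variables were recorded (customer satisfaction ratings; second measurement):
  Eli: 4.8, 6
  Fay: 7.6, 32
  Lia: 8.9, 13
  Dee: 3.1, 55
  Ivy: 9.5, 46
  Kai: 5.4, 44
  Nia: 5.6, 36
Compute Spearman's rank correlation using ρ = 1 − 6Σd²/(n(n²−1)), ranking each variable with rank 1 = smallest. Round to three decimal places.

-0.107

Ranks of variable 1: 2, 5, 6, 1, 7, 3, 4
Ranks of variable 2: 1, 3, 2, 7, 6, 5, 4
d = r₁ − r₂: 1, 2, 4, -6, 1, -2, 0
d²: 1, 4, 16, 36, 1, 4, 0; Σd² = 62
ρ = 1 − 6·62/(7·48) = 1 − 372/336 = -0.107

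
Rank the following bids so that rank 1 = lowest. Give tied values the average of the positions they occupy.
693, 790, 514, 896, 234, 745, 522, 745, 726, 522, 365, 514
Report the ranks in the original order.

7, 11, 3.5, 12, 1, 9.5, 5.5, 9.5, 8, 5.5, 2, 3.5

Sorted (ascending): 234, 365, 514, 514, 522, 522, 693, 726, 745, 745, 790, 896
The 2 values of 514 occupy positions 3–4 → average rank (3+4)/2 = 3.5.
The 2 values of 522 occupy positions 5–6 → average rank (5+6)/2 = 5.5.
The 2 values of 745 occupy positions 9–10 → average rank (9+10)/2 = 9.5.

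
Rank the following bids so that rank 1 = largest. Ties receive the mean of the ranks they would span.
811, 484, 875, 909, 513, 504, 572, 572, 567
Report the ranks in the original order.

Sorted (descending): 909, 875, 811, 572, 572, 567, 513, 504, 484
The 2 values of 572 occupy positions 4–5 → average rank (4+5)/2 = 4.5.

3, 9, 2, 1, 7, 8, 4.5, 4.5, 6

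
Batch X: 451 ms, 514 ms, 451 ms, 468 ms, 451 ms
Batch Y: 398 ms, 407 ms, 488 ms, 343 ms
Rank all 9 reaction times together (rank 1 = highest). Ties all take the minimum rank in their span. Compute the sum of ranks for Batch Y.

Sorted (descending): 514, 488, 468, 451, 451, 451, 407, 398, 343
The 3 values of 451 occupy positions 4–6 → each gets rank 4.
Batch Y values → pooled ranks: 398→8, 407→7, 488→2, 343→9
Rank sum = 8 + 7 + 2 + 9 = 26

26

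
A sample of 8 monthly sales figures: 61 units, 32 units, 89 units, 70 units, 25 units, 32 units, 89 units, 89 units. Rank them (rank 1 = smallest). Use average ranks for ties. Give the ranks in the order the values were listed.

Sorted (ascending): 25, 32, 32, 61, 70, 89, 89, 89
The 2 values of 32 occupy positions 2–3 → average rank (2+3)/2 = 2.5.
The 3 values of 89 occupy positions 6–8 → average rank 7.

4, 2.5, 7, 5, 1, 2.5, 7, 7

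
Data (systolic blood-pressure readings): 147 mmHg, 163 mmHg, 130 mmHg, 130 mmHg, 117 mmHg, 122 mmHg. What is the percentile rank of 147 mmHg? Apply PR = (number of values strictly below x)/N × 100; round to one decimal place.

N = 6.
Strictly below 147: 4. Equal to 147: 1.
PR = 4/6 × 100 = 66.7

66.7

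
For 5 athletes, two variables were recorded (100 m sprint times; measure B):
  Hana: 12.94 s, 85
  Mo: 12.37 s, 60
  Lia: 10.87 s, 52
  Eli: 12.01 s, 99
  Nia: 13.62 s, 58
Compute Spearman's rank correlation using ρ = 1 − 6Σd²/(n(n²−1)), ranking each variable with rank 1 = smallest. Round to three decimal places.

0.100

Ranks of variable 1: 4, 3, 1, 2, 5
Ranks of variable 2: 4, 3, 1, 5, 2
d = r₁ − r₂: 0, 0, 0, -3, 3
d²: 0, 0, 0, 9, 9; Σd² = 18
ρ = 1 − 6·18/(5·24) = 1 − 108/120 = 0.100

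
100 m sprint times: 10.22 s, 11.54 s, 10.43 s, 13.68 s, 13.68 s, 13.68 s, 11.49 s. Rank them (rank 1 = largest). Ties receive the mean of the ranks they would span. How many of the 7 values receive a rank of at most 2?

3

Sorted (descending): 13.68, 13.68, 13.68, 11.54, 11.49, 10.43, 10.22
The 3 values of 13.68 occupy positions 1–3 → average rank 2.
Ranks ≤ 2: {2, 2, 2} → 3 values.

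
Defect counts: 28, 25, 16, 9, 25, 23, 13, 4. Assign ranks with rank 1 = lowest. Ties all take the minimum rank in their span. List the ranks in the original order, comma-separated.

Sorted (ascending): 4, 9, 13, 16, 23, 25, 25, 28
The 2 values of 25 occupy positions 6–7 → each gets rank 6.

8, 6, 4, 2, 6, 5, 3, 1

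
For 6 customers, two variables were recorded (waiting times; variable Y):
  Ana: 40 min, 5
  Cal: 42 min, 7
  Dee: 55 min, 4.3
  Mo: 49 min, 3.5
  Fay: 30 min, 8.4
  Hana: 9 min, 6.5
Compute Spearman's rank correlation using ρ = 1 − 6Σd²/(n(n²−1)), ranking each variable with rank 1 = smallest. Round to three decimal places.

-0.657

Ranks of variable 1: 3, 4, 6, 5, 2, 1
Ranks of variable 2: 3, 5, 2, 1, 6, 4
d = r₁ − r₂: 0, -1, 4, 4, -4, -3
d²: 0, 1, 16, 16, 16, 9; Σd² = 58
ρ = 1 − 6·58/(6·35) = 1 − 348/210 = -0.657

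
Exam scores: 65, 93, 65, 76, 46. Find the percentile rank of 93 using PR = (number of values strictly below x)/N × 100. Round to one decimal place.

80.0

N = 5.
Strictly below 93: 4. Equal to 93: 1.
PR = 4/5 × 100 = 80.0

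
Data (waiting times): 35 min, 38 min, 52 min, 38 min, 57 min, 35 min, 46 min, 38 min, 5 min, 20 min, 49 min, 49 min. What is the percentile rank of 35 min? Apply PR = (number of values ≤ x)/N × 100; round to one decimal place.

N = 12.
Strictly below 35: 2. Equal to 35: 2.
PR = 4/12 × 100 = 33.3

33.3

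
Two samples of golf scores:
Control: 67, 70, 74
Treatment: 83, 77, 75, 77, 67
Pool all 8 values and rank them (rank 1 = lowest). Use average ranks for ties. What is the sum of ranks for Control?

8.5

Sorted (ascending): 67, 67, 70, 74, 75, 77, 77, 83
The 2 values of 67 occupy positions 1–2 → average rank (1+2)/2 = 1.5.
The 2 values of 77 occupy positions 6–7 → average rank (6+7)/2 = 6.5.
Control values → pooled ranks: 67→1.5, 70→3, 74→4
Rank sum = 1.5 + 3 + 4 = 8.5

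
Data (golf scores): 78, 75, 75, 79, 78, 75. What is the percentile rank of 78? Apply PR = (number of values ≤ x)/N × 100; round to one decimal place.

N = 6.
Strictly below 78: 3. Equal to 78: 2.
PR = 5/6 × 100 = 83.3

83.3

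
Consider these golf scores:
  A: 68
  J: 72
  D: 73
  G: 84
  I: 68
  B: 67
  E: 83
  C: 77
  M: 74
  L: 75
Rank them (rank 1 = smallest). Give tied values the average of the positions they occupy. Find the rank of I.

Sorted (ascending): 67, 68, 68, 72, 73, 74, 75, 77, 83, 84
The 2 values of 68 occupy positions 2–3 → average rank (2+3)/2 = 2.5.
I has value 68 → rank 2.5.

2.5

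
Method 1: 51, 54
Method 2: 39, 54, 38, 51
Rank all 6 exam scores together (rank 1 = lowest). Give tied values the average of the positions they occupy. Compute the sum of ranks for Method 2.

Sorted (ascending): 38, 39, 51, 51, 54, 54
The 2 values of 51 occupy positions 3–4 → average rank (3+4)/2 = 3.5.
The 2 values of 54 occupy positions 5–6 → average rank (5+6)/2 = 5.5.
Method 2 values → pooled ranks: 39→2, 54→5.5, 38→1, 51→3.5
Rank sum = 2 + 5.5 + 1 + 3.5 = 12

12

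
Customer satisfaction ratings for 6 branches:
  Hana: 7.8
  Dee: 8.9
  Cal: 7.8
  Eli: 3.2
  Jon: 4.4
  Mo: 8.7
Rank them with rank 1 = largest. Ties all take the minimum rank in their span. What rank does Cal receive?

Sorted (descending): 8.9, 8.7, 7.8, 7.8, 4.4, 3.2
The 2 values of 7.8 occupy positions 3–4 → each gets rank 3.
Cal has value 7.8 → rank 3.

3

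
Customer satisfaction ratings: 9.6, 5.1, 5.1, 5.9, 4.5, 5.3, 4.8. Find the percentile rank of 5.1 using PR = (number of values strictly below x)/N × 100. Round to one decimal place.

N = 7.
Strictly below 5.1: 2. Equal to 5.1: 2.
PR = 2/7 × 100 = 28.6

28.6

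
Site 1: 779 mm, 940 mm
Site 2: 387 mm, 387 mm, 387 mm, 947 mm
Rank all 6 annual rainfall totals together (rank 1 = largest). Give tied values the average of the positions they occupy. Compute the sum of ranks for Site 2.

Sorted (descending): 947, 940, 779, 387, 387, 387
The 3 values of 387 occupy positions 4–6 → average rank 5.
Site 2 values → pooled ranks: 387→5, 387→5, 387→5, 947→1
Rank sum = 5 + 5 + 5 + 1 = 16

16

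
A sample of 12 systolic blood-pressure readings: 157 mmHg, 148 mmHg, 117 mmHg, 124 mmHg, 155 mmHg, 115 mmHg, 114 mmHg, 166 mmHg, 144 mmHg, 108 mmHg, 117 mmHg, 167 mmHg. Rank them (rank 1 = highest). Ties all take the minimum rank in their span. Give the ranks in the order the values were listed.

3, 5, 8, 7, 4, 10, 11, 2, 6, 12, 8, 1

Sorted (descending): 167, 166, 157, 155, 148, 144, 124, 117, 117, 115, 114, 108
The 2 values of 117 occupy positions 8–9 → each gets rank 8.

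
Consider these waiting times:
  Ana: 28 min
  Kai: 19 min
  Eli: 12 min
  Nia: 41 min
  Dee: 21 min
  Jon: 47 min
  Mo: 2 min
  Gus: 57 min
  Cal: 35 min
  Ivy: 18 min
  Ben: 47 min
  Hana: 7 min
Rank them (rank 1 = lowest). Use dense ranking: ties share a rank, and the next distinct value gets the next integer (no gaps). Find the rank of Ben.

Sorted (ascending): 2, 7, 12, 18, 19, 21, 28, 35, 41, 47, 47, 57
The 2 values of 47 share dense rank 10.
Remaining distinct values take the next consecutive integers.
Ben has value 47 min → rank 10.

10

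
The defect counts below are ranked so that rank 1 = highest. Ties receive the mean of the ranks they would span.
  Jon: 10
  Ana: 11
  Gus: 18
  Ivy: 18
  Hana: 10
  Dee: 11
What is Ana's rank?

3.5

Sorted (descending): 18, 18, 11, 11, 10, 10
The 2 values of 18 occupy positions 1–2 → average rank (1+2)/2 = 1.5.
The 2 values of 11 occupy positions 3–4 → average rank (3+4)/2 = 3.5.
The 2 values of 10 occupy positions 5–6 → average rank (5+6)/2 = 5.5.
Ana has value 11 → rank 3.5.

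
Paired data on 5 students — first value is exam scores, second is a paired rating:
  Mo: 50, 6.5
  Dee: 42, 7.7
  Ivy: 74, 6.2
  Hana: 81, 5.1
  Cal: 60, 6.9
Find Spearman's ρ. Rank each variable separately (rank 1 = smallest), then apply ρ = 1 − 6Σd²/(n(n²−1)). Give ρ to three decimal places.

-0.900

Ranks of variable 1: 2, 1, 4, 5, 3
Ranks of variable 2: 3, 5, 2, 1, 4
d = r₁ − r₂: -1, -4, 2, 4, -1
d²: 1, 16, 4, 16, 1; Σd² = 38
ρ = 1 − 6·38/(5·24) = 1 − 228/120 = -0.900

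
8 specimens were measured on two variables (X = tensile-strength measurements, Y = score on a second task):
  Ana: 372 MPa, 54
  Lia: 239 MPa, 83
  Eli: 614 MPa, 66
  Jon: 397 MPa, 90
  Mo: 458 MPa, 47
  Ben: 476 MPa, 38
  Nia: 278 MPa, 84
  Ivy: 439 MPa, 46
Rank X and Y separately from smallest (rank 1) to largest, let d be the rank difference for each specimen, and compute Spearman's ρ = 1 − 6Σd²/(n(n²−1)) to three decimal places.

-0.548

Ranks of variable 1: 3, 1, 8, 4, 6, 7, 2, 5
Ranks of variable 2: 4, 6, 5, 8, 3, 1, 7, 2
d = r₁ − r₂: -1, -5, 3, -4, 3, 6, -5, 3
d²: 1, 25, 9, 16, 9, 36, 25, 9; Σd² = 130
ρ = 1 − 6·130/(8·63) = 1 − 780/504 = -0.548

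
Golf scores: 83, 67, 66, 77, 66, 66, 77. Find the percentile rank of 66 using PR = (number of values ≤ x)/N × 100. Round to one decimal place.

42.9

N = 7.
Strictly below 66: 0. Equal to 66: 3.
PR = 3/7 × 100 = 42.9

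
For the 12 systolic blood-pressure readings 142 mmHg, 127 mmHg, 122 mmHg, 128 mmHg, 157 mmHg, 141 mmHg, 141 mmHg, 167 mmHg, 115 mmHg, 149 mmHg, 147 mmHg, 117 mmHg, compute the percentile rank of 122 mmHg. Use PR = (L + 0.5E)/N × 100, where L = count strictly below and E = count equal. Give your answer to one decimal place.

20.8

N = 12.
Strictly below 122: 2. Equal to 122: 1.
PR = (2 + 0.5·1)/12 × 100 = 20.8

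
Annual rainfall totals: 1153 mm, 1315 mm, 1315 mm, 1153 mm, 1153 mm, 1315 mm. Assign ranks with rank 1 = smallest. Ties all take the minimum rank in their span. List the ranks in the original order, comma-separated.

Sorted (ascending): 1153, 1153, 1153, 1315, 1315, 1315
The 3 values of 1153 occupy positions 1–3 → each gets rank 1.
The 3 values of 1315 occupy positions 4–6 → each gets rank 4.

1, 4, 4, 1, 1, 4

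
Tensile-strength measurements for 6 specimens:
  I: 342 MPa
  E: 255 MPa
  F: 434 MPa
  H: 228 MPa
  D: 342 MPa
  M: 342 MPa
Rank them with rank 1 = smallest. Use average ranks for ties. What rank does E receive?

2

Sorted (ascending): 228, 255, 342, 342, 342, 434
The 3 values of 342 occupy positions 3–5 → average rank 4.
E has value 255 MPa → rank 2.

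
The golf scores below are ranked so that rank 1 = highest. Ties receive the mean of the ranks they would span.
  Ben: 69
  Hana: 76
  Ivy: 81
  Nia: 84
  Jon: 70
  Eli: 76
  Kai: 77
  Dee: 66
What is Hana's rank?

4.5

Sorted (descending): 84, 81, 77, 76, 76, 70, 69, 66
The 2 values of 76 occupy positions 4–5 → average rank (4+5)/2 = 4.5.
Hana has value 76 → rank 4.5.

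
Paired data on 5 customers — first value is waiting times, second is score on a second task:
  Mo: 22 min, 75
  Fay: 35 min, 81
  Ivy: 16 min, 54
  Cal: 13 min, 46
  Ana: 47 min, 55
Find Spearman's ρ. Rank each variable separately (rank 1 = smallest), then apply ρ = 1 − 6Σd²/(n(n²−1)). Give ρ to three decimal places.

Ranks of variable 1: 3, 4, 2, 1, 5
Ranks of variable 2: 4, 5, 2, 1, 3
d = r₁ − r₂: -1, -1, 0, 0, 2
d²: 1, 1, 0, 0, 4; Σd² = 6
ρ = 1 − 6·6/(5·24) = 1 − 36/120 = 0.700

0.700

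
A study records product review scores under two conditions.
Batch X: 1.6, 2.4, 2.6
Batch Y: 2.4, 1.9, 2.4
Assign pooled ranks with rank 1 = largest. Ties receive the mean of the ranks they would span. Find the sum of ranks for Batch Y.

Sorted (descending): 2.6, 2.4, 2.4, 2.4, 1.9, 1.6
The 3 values of 2.4 occupy positions 2–4 → average rank 3.
Batch Y values → pooled ranks: 2.4→3, 1.9→5, 2.4→3
Rank sum = 3 + 5 + 3 = 11

11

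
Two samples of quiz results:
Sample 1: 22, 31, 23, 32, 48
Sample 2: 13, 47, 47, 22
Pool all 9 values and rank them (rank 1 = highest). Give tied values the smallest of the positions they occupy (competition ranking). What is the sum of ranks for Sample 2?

20

Sorted (descending): 48, 47, 47, 32, 31, 23, 22, 22, 13
The 2 values of 47 occupy positions 2–3 → each gets rank 2.
The 2 values of 22 occupy positions 7–8 → each gets rank 7.
Sample 2 values → pooled ranks: 13→9, 47→2, 47→2, 22→7
Rank sum = 9 + 2 + 2 + 7 = 20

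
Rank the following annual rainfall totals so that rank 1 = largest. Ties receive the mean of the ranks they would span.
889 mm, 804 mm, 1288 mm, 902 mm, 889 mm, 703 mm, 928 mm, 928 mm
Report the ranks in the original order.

Sorted (descending): 1288, 928, 928, 902, 889, 889, 804, 703
The 2 values of 928 occupy positions 2–3 → average rank (2+3)/2 = 2.5.
The 2 values of 889 occupy positions 5–6 → average rank (5+6)/2 = 5.5.

5.5, 7, 1, 4, 5.5, 8, 2.5, 2.5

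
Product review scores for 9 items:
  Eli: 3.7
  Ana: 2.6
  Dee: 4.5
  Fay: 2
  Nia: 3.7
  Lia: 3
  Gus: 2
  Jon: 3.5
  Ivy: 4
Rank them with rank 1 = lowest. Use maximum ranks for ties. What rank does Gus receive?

2

Sorted (ascending): 2, 2, 2.6, 3, 3.5, 3.7, 3.7, 4, 4.5
The 2 values of 2 occupy positions 1–2 → each gets rank 2.
The 2 values of 3.7 occupy positions 6–7 → each gets rank 7.
Gus has value 2 → rank 2.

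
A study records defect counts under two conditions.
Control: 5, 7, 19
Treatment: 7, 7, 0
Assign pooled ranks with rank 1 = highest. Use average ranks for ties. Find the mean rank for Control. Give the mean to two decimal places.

Sorted (descending): 19, 7, 7, 7, 5, 0
The 3 values of 7 occupy positions 2–4 → average rank 3.
Control values → pooled ranks: 5→5, 7→3, 19→1
Mean rank = (5 + 3 + 1) / 3 = 3.00

3.00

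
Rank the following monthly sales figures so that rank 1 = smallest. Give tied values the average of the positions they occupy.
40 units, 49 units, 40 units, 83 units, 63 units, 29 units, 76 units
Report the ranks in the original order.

2.5, 4, 2.5, 7, 5, 1, 6

Sorted (ascending): 29, 40, 40, 49, 63, 76, 83
The 2 values of 40 occupy positions 2–3 → average rank (2+3)/2 = 2.5.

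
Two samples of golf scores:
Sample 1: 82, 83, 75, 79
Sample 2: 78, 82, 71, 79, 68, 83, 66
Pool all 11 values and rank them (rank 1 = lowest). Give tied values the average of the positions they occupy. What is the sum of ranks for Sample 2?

Sorted (ascending): 66, 68, 71, 75, 78, 79, 79, 82, 82, 83, 83
The 2 values of 79 occupy positions 6–7 → average rank (6+7)/2 = 6.5.
The 2 values of 82 occupy positions 8–9 → average rank (8+9)/2 = 8.5.
The 2 values of 83 occupy positions 10–11 → average rank (10+11)/2 = 10.5.
Sample 2 values → pooled ranks: 78→5, 82→8.5, 71→3, 79→6.5, 68→2, 83→10.5, 66→1
Rank sum = 5 + 8.5 + 3 + 6.5 + 2 + 10.5 + 1 = 36.5

36.5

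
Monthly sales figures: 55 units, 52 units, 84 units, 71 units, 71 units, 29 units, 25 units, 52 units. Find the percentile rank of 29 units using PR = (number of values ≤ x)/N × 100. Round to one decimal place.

25.0

N = 8.
Strictly below 29: 1. Equal to 29: 1.
PR = 2/8 × 100 = 25.0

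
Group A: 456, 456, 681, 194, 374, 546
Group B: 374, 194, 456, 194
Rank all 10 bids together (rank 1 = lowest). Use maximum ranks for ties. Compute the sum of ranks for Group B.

Sorted (ascending): 194, 194, 194, 374, 374, 456, 456, 456, 546, 681
The 3 values of 194 occupy positions 1–3 → each gets rank 3.
The 2 values of 374 occupy positions 4–5 → each gets rank 5.
The 3 values of 456 occupy positions 6–8 → each gets rank 8.
Group B values → pooled ranks: 374→5, 194→3, 456→8, 194→3
Rank sum = 5 + 3 + 8 + 3 = 19

19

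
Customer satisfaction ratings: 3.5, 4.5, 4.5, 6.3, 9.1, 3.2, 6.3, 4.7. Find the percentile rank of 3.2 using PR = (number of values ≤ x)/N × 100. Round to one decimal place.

12.5

N = 8.
Strictly below 3.2: 0. Equal to 3.2: 1.
PR = 1/8 × 100 = 12.5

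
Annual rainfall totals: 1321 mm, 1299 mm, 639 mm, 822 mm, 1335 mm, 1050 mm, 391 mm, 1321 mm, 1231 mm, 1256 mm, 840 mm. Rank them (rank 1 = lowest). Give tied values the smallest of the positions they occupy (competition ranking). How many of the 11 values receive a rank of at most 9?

10

Sorted (ascending): 391, 639, 822, 840, 1050, 1231, 1256, 1299, 1321, 1321, 1335
The 2 values of 1321 occupy positions 9–10 → each gets rank 9.
Ranks ≤ 9: {1, 2, 3, 4, 5, 6, 7, 8, 9, 9} → 10 values.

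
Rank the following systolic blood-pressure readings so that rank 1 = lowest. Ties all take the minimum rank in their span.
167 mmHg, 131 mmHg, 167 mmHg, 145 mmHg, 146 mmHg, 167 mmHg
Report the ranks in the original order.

Sorted (ascending): 131, 145, 146, 167, 167, 167
The 3 values of 167 occupy positions 4–6 → each gets rank 4.

4, 1, 4, 2, 3, 4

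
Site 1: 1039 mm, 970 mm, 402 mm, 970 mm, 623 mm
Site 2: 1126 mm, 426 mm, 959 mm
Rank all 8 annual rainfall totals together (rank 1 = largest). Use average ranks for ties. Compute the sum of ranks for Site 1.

Sorted (descending): 1126, 1039, 970, 970, 959, 623, 426, 402
The 2 values of 970 occupy positions 3–4 → average rank (3+4)/2 = 3.5.
Site 1 values → pooled ranks: 1039→2, 970→3.5, 402→8, 970→3.5, 623→6
Rank sum = 2 + 3.5 + 8 + 3.5 + 6 = 23

23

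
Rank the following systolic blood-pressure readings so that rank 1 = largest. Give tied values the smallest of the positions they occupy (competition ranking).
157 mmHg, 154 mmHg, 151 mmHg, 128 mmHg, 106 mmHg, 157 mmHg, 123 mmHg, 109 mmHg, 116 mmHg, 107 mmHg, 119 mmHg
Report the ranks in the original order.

Sorted (descending): 157, 157, 154, 151, 128, 123, 119, 116, 109, 107, 106
The 2 values of 157 occupy positions 1–2 → each gets rank 1.

1, 3, 4, 5, 11, 1, 6, 9, 8, 10, 7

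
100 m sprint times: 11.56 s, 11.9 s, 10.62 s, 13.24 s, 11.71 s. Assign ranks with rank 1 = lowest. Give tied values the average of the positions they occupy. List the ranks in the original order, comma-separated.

2, 4, 1, 5, 3

Sorted (ascending): 10.62, 11.56, 11.71, 11.9, 13.24
No ties — each value takes its position as its rank.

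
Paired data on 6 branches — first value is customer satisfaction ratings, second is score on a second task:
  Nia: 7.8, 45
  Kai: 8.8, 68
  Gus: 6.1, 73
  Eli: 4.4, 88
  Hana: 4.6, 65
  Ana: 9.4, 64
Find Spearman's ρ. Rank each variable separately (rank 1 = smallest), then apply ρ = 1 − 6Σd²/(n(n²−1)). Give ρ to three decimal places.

Ranks of variable 1: 4, 5, 3, 1, 2, 6
Ranks of variable 2: 1, 4, 5, 6, 3, 2
d = r₁ − r₂: 3, 1, -2, -5, -1, 4
d²: 9, 1, 4, 25, 1, 16; Σd² = 56
ρ = 1 − 6·56/(6·35) = 1 − 336/210 = -0.600

-0.600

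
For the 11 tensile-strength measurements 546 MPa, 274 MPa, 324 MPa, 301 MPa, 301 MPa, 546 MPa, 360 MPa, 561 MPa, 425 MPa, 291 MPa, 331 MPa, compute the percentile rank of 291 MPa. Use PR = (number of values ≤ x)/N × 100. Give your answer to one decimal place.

18.2

N = 11.
Strictly below 291: 1. Equal to 291: 1.
PR = 2/11 × 100 = 18.2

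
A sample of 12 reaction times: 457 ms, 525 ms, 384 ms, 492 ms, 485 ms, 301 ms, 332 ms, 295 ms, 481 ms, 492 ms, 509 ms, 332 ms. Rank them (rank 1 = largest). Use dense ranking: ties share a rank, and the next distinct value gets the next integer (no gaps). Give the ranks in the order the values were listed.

Sorted (descending): 525, 509, 492, 492, 485, 481, 457, 384, 332, 332, 301, 295
The 2 values of 492 share dense rank 3.
The 2 values of 332 share dense rank 8.
Remaining distinct values take the next consecutive integers.

6, 1, 7, 3, 4, 9, 8, 10, 5, 3, 2, 8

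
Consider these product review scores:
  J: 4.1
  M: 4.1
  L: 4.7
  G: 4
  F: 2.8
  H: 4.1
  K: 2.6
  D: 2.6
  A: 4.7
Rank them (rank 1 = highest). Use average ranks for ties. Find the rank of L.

Sorted (descending): 4.7, 4.7, 4.1, 4.1, 4.1, 4, 2.8, 2.6, 2.6
The 2 values of 4.7 occupy positions 1–2 → average rank (1+2)/2 = 1.5.
The 3 values of 4.1 occupy positions 3–5 → average rank 4.
The 2 values of 2.6 occupy positions 8–9 → average rank (8+9)/2 = 8.5.
L has value 4.7 → rank 1.5.

1.5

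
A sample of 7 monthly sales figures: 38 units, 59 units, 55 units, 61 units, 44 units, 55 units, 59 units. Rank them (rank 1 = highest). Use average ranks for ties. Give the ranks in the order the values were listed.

Sorted (descending): 61, 59, 59, 55, 55, 44, 38
The 2 values of 59 occupy positions 2–3 → average rank (2+3)/2 = 2.5.
The 2 values of 55 occupy positions 4–5 → average rank (4+5)/2 = 4.5.

7, 2.5, 4.5, 1, 6, 4.5, 2.5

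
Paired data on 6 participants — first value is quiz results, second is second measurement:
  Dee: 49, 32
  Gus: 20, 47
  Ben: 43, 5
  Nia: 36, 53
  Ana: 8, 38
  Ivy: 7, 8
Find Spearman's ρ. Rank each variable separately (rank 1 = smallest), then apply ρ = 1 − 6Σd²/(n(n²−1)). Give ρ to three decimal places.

-0.086

Ranks of variable 1: 6, 3, 5, 4, 2, 1
Ranks of variable 2: 3, 5, 1, 6, 4, 2
d = r₁ − r₂: 3, -2, 4, -2, -2, -1
d²: 9, 4, 16, 4, 4, 1; Σd² = 38
ρ = 1 − 6·38/(6·35) = 1 − 228/210 = -0.086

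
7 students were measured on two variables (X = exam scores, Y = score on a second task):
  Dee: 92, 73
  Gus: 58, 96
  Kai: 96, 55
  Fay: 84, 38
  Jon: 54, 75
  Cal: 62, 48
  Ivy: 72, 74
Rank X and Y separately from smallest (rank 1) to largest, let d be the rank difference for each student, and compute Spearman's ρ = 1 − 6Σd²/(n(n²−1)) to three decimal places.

-0.571

Ranks of variable 1: 6, 2, 7, 5, 1, 3, 4
Ranks of variable 2: 4, 7, 3, 1, 6, 2, 5
d = r₁ − r₂: 2, -5, 4, 4, -5, 1, -1
d²: 4, 25, 16, 16, 25, 1, 1; Σd² = 88
ρ = 1 − 6·88/(7·48) = 1 − 528/336 = -0.571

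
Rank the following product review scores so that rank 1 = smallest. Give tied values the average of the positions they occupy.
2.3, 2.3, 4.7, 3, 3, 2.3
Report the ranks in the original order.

2, 2, 6, 4.5, 4.5, 2

Sorted (ascending): 2.3, 2.3, 2.3, 3, 3, 4.7
The 3 values of 2.3 occupy positions 1–3 → average rank 2.
The 2 values of 3 occupy positions 4–5 → average rank (4+5)/2 = 4.5.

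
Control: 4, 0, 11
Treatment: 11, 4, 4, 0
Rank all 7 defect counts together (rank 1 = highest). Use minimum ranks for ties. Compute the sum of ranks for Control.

Sorted (descending): 11, 11, 4, 4, 4, 0, 0
The 2 values of 11 occupy positions 1–2 → each gets rank 1.
The 3 values of 4 occupy positions 3–5 → each gets rank 3.
The 2 values of 0 occupy positions 6–7 → each gets rank 6.
Control values → pooled ranks: 4→3, 0→6, 11→1
Rank sum = 3 + 6 + 1 = 10

10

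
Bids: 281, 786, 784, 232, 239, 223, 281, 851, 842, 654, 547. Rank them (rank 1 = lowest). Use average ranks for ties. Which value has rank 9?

Sorted (ascending): 223, 232, 239, 281, 281, 547, 654, 784, 786, 842, 851
The 2 values of 281 occupy positions 4–5 → average rank (4+5)/2 = 4.5.
Rank 9 → value 786.

786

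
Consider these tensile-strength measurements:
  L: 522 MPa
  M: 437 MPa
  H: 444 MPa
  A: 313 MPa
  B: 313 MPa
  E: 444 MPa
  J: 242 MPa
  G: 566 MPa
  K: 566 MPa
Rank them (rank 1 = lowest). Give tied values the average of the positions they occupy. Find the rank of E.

5.5

Sorted (ascending): 242, 313, 313, 437, 444, 444, 522, 566, 566
The 2 values of 313 occupy positions 2–3 → average rank (2+3)/2 = 2.5.
The 2 values of 444 occupy positions 5–6 → average rank (5+6)/2 = 5.5.
The 2 values of 566 occupy positions 8–9 → average rank (8+9)/2 = 8.5.
E has value 444 MPa → rank 5.5.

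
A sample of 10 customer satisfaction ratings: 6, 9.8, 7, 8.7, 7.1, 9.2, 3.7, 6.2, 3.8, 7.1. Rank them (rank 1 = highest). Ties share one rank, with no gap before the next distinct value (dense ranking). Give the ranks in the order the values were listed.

7, 1, 5, 3, 4, 2, 9, 6, 8, 4

Sorted (descending): 9.8, 9.2, 8.7, 7.1, 7.1, 7, 6.2, 6, 3.8, 3.7
The 2 values of 7.1 share dense rank 4.
Remaining distinct values take the next consecutive integers.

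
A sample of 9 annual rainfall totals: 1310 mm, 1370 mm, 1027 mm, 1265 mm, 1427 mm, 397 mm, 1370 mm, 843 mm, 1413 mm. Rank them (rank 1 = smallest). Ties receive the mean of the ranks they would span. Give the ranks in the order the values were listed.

Sorted (ascending): 397, 843, 1027, 1265, 1310, 1370, 1370, 1413, 1427
The 2 values of 1370 occupy positions 6–7 → average rank (6+7)/2 = 6.5.

5, 6.5, 3, 4, 9, 1, 6.5, 2, 8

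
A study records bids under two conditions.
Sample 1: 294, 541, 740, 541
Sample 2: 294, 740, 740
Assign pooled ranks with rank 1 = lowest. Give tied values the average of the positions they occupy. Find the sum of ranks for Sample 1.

Sorted (ascending): 294, 294, 541, 541, 740, 740, 740
The 2 values of 294 occupy positions 1–2 → average rank (1+2)/2 = 1.5.
The 2 values of 541 occupy positions 3–4 → average rank (3+4)/2 = 3.5.
The 3 values of 740 occupy positions 5–7 → average rank 6.
Sample 1 values → pooled ranks: 294→1.5, 541→3.5, 740→6, 541→3.5
Rank sum = 1.5 + 3.5 + 6 + 3.5 = 14.5

14.5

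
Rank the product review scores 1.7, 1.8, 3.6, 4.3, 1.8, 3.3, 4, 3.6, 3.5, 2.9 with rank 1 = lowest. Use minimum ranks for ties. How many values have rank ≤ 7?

8

Sorted (ascending): 1.7, 1.8, 1.8, 2.9, 3.3, 3.5, 3.6, 3.6, 4, 4.3
The 2 values of 1.8 occupy positions 2–3 → each gets rank 2.
The 2 values of 3.6 occupy positions 7–8 → each gets rank 7.
Ranks ≤ 7: {1, 2, 2, 4, 5, 6, 7, 7} → 8 values.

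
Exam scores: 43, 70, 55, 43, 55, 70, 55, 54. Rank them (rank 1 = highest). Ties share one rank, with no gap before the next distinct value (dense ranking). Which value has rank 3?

54

Sorted (descending): 70, 70, 55, 55, 55, 54, 43, 43
The 2 values of 70 share dense rank 1.
The 3 values of 55 share dense rank 2.
The 2 values of 43 share dense rank 4.
Remaining distinct values take the next consecutive integers.
Rank 3 → value 54.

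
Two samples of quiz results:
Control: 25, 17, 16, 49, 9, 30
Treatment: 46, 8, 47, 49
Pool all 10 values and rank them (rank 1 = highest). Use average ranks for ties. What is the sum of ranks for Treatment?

Sorted (descending): 49, 49, 47, 46, 30, 25, 17, 16, 9, 8
The 2 values of 49 occupy positions 1–2 → average rank (1+2)/2 = 1.5.
Treatment values → pooled ranks: 46→4, 8→10, 47→3, 49→1.5
Rank sum = 4 + 10 + 3 + 1.5 = 18.5

18.5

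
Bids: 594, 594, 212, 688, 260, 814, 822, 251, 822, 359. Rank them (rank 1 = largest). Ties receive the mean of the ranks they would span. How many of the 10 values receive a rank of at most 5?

Sorted (descending): 822, 822, 814, 688, 594, 594, 359, 260, 251, 212
The 2 values of 822 occupy positions 1–2 → average rank (1+2)/2 = 1.5.
The 2 values of 594 occupy positions 5–6 → average rank (5+6)/2 = 5.5.
Ranks ≤ 5: {1.5, 1.5, 3, 4} → 4 values.

4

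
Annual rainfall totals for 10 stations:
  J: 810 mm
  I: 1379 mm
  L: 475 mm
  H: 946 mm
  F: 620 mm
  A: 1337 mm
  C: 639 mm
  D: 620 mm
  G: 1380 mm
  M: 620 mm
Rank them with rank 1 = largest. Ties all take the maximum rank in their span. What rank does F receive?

Sorted (descending): 1380, 1379, 1337, 946, 810, 639, 620, 620, 620, 475
The 3 values of 620 occupy positions 7–9 → each gets rank 9.
F has value 620 mm → rank 9.

9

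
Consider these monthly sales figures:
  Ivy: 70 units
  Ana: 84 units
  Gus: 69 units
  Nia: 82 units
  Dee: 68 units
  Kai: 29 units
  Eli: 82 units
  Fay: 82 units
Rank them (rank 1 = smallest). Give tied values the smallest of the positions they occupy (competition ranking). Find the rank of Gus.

Sorted (ascending): 29, 68, 69, 70, 82, 82, 82, 84
The 3 values of 82 occupy positions 5–7 → each gets rank 5.
Gus has value 69 units → rank 3.

3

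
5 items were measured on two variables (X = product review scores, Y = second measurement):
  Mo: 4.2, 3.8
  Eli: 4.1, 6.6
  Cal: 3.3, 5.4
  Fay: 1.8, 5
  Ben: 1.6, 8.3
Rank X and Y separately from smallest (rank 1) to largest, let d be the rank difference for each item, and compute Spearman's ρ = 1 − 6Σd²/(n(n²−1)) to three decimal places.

Ranks of variable 1: 5, 4, 3, 2, 1
Ranks of variable 2: 1, 4, 3, 2, 5
d = r₁ − r₂: 4, 0, 0, 0, -4
d²: 16, 0, 0, 0, 16; Σd² = 32
ρ = 1 − 6·32/(5·24) = 1 − 192/120 = -0.600

-0.600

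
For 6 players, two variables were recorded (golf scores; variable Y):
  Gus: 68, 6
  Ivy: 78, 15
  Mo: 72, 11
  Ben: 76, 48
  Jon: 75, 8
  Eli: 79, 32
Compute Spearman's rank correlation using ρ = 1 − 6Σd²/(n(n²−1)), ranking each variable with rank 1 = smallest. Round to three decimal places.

Ranks of variable 1: 1, 5, 2, 4, 3, 6
Ranks of variable 2: 1, 4, 3, 6, 2, 5
d = r₁ − r₂: 0, 1, -1, -2, 1, 1
d²: 0, 1, 1, 4, 1, 1; Σd² = 8
ρ = 1 − 6·8/(6·35) = 1 − 48/210 = 0.771

0.771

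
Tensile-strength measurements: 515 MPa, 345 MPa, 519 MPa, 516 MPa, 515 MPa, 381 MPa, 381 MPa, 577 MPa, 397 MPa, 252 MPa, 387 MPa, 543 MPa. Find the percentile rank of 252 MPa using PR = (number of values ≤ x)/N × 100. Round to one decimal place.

8.3

N = 12.
Strictly below 252: 0. Equal to 252: 1.
PR = 1/12 × 100 = 8.3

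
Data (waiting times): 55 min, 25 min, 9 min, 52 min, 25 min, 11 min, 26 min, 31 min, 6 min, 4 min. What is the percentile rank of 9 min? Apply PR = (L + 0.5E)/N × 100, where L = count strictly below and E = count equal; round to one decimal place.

25.0

N = 10.
Strictly below 9: 2. Equal to 9: 1.
PR = (2 + 0.5·1)/10 × 100 = 25.0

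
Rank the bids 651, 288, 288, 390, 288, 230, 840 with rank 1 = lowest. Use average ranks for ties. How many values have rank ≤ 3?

4

Sorted (ascending): 230, 288, 288, 288, 390, 651, 840
The 3 values of 288 occupy positions 2–4 → average rank 3.
Ranks ≤ 3: {1, 3, 3, 3} → 4 values.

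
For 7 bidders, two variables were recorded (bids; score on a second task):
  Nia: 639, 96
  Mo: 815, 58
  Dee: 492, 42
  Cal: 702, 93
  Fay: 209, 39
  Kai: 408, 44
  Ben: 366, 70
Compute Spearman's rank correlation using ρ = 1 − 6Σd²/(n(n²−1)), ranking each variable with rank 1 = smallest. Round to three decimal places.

Ranks of variable 1: 5, 7, 4, 6, 1, 3, 2
Ranks of variable 2: 7, 4, 2, 6, 1, 3, 5
d = r₁ − r₂: -2, 3, 2, 0, 0, 0, -3
d²: 4, 9, 4, 0, 0, 0, 9; Σd² = 26
ρ = 1 − 6·26/(7·48) = 1 − 156/336 = 0.536

0.536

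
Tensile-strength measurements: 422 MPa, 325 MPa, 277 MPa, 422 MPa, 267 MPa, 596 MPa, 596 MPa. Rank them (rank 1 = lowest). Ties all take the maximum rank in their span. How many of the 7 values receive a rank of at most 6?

5

Sorted (ascending): 267, 277, 325, 422, 422, 596, 596
The 2 values of 422 occupy positions 4–5 → each gets rank 5.
The 2 values of 596 occupy positions 6–7 → each gets rank 7.
Ranks ≤ 6: {1, 2, 3, 5, 5} → 5 values.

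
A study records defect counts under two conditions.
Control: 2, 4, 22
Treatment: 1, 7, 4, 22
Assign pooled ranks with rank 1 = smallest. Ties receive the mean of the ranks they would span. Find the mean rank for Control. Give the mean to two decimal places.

4.00

Sorted (ascending): 1, 2, 4, 4, 7, 22, 22
The 2 values of 4 occupy positions 3–4 → average rank (3+4)/2 = 3.5.
The 2 values of 22 occupy positions 6–7 → average rank (6+7)/2 = 6.5.
Control values → pooled ranks: 2→2, 4→3.5, 22→6.5
Mean rank = (2 + 3.5 + 6.5) / 3 = 4.00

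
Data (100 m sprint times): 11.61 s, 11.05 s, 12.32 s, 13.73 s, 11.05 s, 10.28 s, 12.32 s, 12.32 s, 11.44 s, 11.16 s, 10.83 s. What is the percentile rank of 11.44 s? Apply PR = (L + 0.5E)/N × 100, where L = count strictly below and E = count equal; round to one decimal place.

50.0

N = 11.
Strictly below 11.44: 5. Equal to 11.44: 1.
PR = (5 + 0.5·1)/11 × 100 = 50.0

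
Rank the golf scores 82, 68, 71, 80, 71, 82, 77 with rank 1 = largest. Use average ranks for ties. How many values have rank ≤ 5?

4

Sorted (descending): 82, 82, 80, 77, 71, 71, 68
The 2 values of 82 occupy positions 1–2 → average rank (1+2)/2 = 1.5.
The 2 values of 71 occupy positions 5–6 → average rank (5+6)/2 = 5.5.
Ranks ≤ 5: {1.5, 1.5, 3, 4} → 4 values.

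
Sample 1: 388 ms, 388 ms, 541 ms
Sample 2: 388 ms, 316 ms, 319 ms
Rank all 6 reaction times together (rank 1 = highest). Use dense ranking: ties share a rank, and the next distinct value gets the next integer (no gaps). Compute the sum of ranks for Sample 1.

5

Sorted (descending): 541, 388, 388, 388, 319, 316
The 3 values of 388 share dense rank 2.
Remaining distinct values take the next consecutive integers.
Sample 1 values → pooled ranks: 388→2, 388→2, 541→1
Rank sum = 2 + 2 + 1 = 5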